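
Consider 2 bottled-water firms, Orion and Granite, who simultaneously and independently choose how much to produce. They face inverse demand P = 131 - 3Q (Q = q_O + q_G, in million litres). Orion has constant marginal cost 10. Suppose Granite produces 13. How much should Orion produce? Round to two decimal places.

With the rival's output fixed at 13, Orion's profit is π_O = (131 - 3·13 - 3q_O)q_O - (10q_O) = (92 - 3q_O)q_O - (10q_O).
∂π_O/∂q_O = 82 - 6q_O = 0, so q_O = 41/3.

13.67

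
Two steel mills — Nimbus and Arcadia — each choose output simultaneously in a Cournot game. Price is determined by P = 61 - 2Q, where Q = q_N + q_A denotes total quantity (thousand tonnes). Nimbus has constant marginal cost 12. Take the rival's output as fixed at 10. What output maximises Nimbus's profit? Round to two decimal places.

7.25

With the rival's output fixed at 10, Nimbus's profit is π_N = (61 - 2·10 - 2q_N)q_N - (12q_N) = (41 - 2q_N)q_N - (12q_N).
∂π_N/∂q_N = 29 - 4q_N = 0, so q_N = 29/4.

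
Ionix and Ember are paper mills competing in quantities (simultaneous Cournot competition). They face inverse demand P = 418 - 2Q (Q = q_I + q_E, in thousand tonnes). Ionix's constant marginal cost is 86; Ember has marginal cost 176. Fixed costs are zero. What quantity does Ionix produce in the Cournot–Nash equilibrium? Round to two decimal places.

Ionix's profit: π_I = (418 - 2Q)q_I - (86q_I). Setting ∂π_I/∂q_I = 0: 332 - 4q_I - 2(q_E) = 0.
Ember's first-order condition: 242 - 4q_E - 2(q_I) = 0.
Best responses: q_I = (332 - 2q_E)/4, q_E = (242 - 2q_I)/4.
Solving the pair: q_I = 211/3, q_E = 76/3.

70.33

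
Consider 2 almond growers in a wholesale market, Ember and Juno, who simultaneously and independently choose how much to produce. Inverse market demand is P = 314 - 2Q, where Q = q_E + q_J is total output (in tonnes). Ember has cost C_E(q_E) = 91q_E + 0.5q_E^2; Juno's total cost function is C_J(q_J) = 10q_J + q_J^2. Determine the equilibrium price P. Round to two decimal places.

Ember's profit: π_E = (314 - 2Q)q_E - (91q_E + (1/2)q_E²). Setting ∂π_E/∂q_E = 0: 223 - 5q_E - 2(q_J) = 0.
Juno's first-order condition: 304 - 6q_J - 2(q_E) = 0.
Best responses: q_E = (223 - 2q_J)/5, q_J = (304 - 2q_E)/6.
Substituting one into the other gives q_E = 365/13 and q_J = 537/13.
Total output Q = 902/13, so price P = 314 - 2·(902/13) = 175.2308.

175.23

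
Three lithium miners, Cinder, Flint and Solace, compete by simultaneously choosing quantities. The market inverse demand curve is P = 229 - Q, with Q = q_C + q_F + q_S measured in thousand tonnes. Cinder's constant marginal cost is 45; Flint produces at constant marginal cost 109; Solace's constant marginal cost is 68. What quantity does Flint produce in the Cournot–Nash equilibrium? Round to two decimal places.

Cinder's profit: π_C = (229 - Q)q_C - (45q_C). Setting ∂π_C/∂q_C = 0: 184 - 2q_C - (q_F + q_S) = 0.
Flint's first-order condition: 120 - 2q_F - (q_C + q_S) = 0.
Solace's first-order condition: 161 - 2q_S - (q_C + q_F) = 0.
Summing all 3 equations gives 465 − 4Q = 0, hence Q = 465/4.
Back-substituting: q_C = (184 − 465/4) = 271/4, q_F = (120 − 465/4) = 15/4, q_S = (161 − 465/4) = 179/4.

3.75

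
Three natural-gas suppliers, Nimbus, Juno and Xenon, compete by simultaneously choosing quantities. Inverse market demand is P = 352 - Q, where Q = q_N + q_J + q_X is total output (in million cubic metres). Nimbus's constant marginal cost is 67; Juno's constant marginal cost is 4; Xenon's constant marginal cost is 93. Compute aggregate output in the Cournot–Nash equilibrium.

Nimbus's profit: π_N = (352 - Q)q_N - (67q_N). Setting ∂π_N/∂q_N = 0: 285 - 2q_N - (q_J + q_X) = 0.
Juno's profit: π_J = (352 - Q)q_J - (4q_J). Setting ∂π_J/∂q_J = 0: 348 - 2q_J - (q_N + q_X) = 0.
Xenon's first-order condition: 259 - 2q_X - (q_N + q_J) = 0.
Adding the 3 first-order conditions: 892 − 4Q = 0, so Q = 223.
Back-substituting: q_N = (285 − 223) = 62, q_J = (348 − 223) = 125, q_X = (259 − 223) = 36.
Total output Q = 62 + 125 + 36 = 223.

223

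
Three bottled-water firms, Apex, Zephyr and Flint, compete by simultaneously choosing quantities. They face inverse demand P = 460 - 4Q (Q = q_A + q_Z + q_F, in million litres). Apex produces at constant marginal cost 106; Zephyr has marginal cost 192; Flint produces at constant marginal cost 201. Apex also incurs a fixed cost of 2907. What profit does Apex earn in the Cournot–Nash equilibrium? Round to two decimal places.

1565.27

Apex's profit: π_A = (460 - 4Q)q_A - (106q_A). Setting ∂π_A/∂q_A = 0: 354 - 8q_A - 4(q_Z + q_F) = 0.
Zephyr's first-order condition: 268 - 8q_Z - 4(q_A + q_F) = 0.
Flint's profit: π_F = (460 - 4Q)q_F - (201q_F). Setting ∂π_F/∂q_F = 0: 259 - 8q_F - 4(q_A + q_Z) = 0.
Summing all 3 equations gives 881 − 16Q = 0, hence Q = 881/16.
Back-substituting: q_A = (354 − 881/4)/4 = 535/16, q_Z = (268 − 881/4)/4 = 191/16, q_F = (259 − 881/4)/4 = 155/16.
Price P = 460 - 4·(881/16) = 959/4.
Apex's profit: (959/4 - 106)·(535/16) - 2907 = 1565.2656.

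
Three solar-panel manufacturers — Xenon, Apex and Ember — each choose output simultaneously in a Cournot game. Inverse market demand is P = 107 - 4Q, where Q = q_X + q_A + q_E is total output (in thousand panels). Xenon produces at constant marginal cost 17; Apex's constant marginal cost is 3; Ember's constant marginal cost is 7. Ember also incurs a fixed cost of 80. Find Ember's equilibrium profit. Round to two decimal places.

95.56

Xenon's profit: π_X = (107 - 4Q)q_X - (17q_X). Setting ∂π_X/∂q_X = 0: 90 - 8q_X - 4(q_A + q_E) = 0.
Apex's first-order condition: 104 - 8q_A - 4(q_X + q_E) = 0.
Ember's first-order condition: 100 - 8q_E - 4(q_X + q_A) = 0.
Adding the 3 conditions: 294 − 8Q − 8Q = 0, i.e. Q = 147/8.
Back-substituting: q_X = (90 − 147/2)/4 = 33/8, q_A = (104 − 147/2)/4 = 61/8, q_E = (100 − 147/2)/4 = 53/8.
Price P = 107 - 4·(147/8) = 67/2.
Ember's profit: (67/2 - 7)·(53/8) - 80 = 1529/16.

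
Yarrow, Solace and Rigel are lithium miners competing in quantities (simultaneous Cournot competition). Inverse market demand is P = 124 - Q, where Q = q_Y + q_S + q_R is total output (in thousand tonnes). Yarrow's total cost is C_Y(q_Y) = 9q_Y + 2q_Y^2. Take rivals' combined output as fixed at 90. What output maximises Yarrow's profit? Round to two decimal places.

4.17

With rivals' combined output fixed at 90, Yarrow's profit is π_Y = (124 - 90 - q_Y)q_Y - (9q_Y + 2q_Y²) = (34 - q_Y)q_Y - (9q_Y + 2q_Y²).
∂π_Y/∂q_Y = 25 - 6q_Y = 0, so q_Y = 25/6.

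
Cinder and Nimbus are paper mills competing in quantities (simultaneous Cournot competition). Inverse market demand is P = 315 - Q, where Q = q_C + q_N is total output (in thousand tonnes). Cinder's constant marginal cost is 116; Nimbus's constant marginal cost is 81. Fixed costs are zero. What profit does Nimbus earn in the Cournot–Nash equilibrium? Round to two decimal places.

8040.11

Cinder's profit: π_C = (315 - Q)q_C - (116q_C). Setting ∂π_C/∂q_C = 0: 199 - 2q_C - (q_N) = 0.
Nimbus's profit: π_N = (315 - Q)q_N - (81q_N). Setting ∂π_N/∂q_N = 0: 234 - 2q_N - (q_C) = 0.
Best responses: q_C = (199 - q_N)/2, q_N = (234 - q_C)/2.
Substituting one into the other gives q_C = 164/3 and q_N = 269/3.
Price P = 315 - 433/3 = 512/3.
Nimbus's profit: (512/3 - 81)·(269/3) = 8040.1111.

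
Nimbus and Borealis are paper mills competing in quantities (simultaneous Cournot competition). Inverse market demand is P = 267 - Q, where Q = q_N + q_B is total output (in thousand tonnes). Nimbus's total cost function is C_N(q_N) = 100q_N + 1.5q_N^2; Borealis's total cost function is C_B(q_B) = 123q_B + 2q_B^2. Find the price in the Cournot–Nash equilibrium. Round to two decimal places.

218.34

Nimbus's profit: π_N = (267 - Q)q_N - (100q_N + (3/2)q_N²). Setting ∂π_N/∂q_N = 0: 167 - 5q_N - (q_B) = 0.
Borealis's first-order condition: 144 - 6q_B - (q_N) = 0.
Best responses: q_N = (167 - q_B)/5, q_B = (144 - q_N)/6.
Substituting one into the other gives q_N = 858/29 and q_B = 553/29.
Total output Q = 1411/29, so price P = 267 - 1411/29 = 218.3448.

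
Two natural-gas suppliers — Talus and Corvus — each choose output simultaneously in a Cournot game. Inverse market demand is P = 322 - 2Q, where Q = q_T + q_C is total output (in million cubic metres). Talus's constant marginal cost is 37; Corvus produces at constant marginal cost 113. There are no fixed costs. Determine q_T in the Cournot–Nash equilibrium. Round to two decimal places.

Talus's profit: π_T = (322 - 2Q)q_T - (37q_T). Setting ∂π_T/∂q_T = 0: 285 - 4q_T - 2(q_C) = 0.
Corvus's first-order condition: 209 - 4q_C - 2(q_T) = 0.
Best responses: q_T = (285 - 2q_C)/4, q_C = (209 - 2q_T)/4.
Solving the pair: q_T = 361/6, q_C = 133/6.

60.17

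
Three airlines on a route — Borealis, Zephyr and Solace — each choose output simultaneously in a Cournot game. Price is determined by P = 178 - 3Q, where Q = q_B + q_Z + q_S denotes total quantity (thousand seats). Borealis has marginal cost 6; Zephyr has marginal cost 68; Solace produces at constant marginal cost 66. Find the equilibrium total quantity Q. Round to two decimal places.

32.83

Borealis's profit: π_B = (178 - 3Q)q_B - (6q_B). Setting ∂π_B/∂q_B = 0: 172 - 6q_B - 3(q_Z + q_S) = 0.
Zephyr's profit: π_Z = (178 - 3Q)q_Z - (68q_Z). Setting ∂π_Z/∂q_Z = 0: 110 - 6q_Z - 3(q_B + q_S) = 0.
Solace's profit: π_S = (178 - 3Q)q_S - (66q_S). Setting ∂π_S/∂q_S = 0: 112 - 6q_S - 3(q_B + q_Z) = 0.
Adding the 3 conditions: 394 − 6Q − 6Q = 0, i.e. Q = 197/6.
Back-substituting: q_B = (172 − 197/2)/3 = 49/2, q_Z = (110 − 197/2)/3 = 23/6, q_S = (112 − 197/2)/3 = 9/2.
Total output Q = 49/2 + 23/6 + 9/2 = 197/6.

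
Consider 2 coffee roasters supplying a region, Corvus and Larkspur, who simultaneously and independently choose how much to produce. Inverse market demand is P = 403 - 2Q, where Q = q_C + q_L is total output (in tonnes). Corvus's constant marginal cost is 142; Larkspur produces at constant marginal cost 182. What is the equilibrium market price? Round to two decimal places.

242.33

Corvus's profit: π_C = (403 - 2Q)q_C - (142q_C). Setting ∂π_C/∂q_C = 0: 261 - 4q_C - 2(q_L) = 0.
Larkspur's profit: π_L = (403 - 2Q)q_L - (182q_L). Setting ∂π_L/∂q_L = 0: 221 - 4q_L - 2(q_C) = 0.
Best responses: q_C = (261 - 2q_L)/4, q_L = (221 - 2q_C)/4.
Solving the pair: q_C = 301/6, q_L = 181/6.
Total output Q = 241/3, so price P = 403 - 2·(241/3) = 727/3.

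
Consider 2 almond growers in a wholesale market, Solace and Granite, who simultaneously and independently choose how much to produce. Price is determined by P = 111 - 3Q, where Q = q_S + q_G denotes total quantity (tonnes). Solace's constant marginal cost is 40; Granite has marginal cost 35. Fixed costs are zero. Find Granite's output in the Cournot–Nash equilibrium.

Solace's profit: π_S = (111 - 3Q)q_S - (40q_S). Setting ∂π_S/∂q_S = 0: 71 - 6q_S - 3(q_G) = 0.
Granite's profit: π_G = (111 - 3Q)q_G - (35q_G). Setting ∂π_G/∂q_G = 0: 76 - 6q_G - 3(q_S) = 0.
Rearranging gives the reaction functions q_S = (71 - 3q_G)/6 and q_G = (76 - 3q_S)/6.
Substituting one into the other gives q_S = 22/3 and q_G = 9.

9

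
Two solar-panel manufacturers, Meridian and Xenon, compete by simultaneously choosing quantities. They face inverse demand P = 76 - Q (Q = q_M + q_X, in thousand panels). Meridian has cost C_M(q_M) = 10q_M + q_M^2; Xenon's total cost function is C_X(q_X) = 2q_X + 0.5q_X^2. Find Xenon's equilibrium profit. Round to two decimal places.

Meridian's profit: π_M = (76 - Q)q_M - (10q_M + q_M²). Setting ∂π_M/∂q_M = 0: 66 - 4q_M - (q_X) = 0.
Xenon's first-order condition: 74 - 3q_X - (q_M) = 0.
So q_M = (66 - q_X)/4 and q_X = (74 - q_M)/3.
Substituting one into the other gives q_M = 124/11 and q_X = 230/11.
Price P = 76 - 354/11 = 482/11.
Xenon's profit: (482/11)·(230/11) - 2·(230/11) - (1/2)(230/11)² = 655.7851.

655.79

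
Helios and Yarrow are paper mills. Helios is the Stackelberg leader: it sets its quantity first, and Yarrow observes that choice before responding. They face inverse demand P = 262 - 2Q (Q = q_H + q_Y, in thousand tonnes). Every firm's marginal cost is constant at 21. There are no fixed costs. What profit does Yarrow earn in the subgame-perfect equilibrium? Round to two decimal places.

1815.03

Solve by backward induction. Given q_H, the follower Yarrow maximises π_Y = (262 - 2q_H - 2q_Y)q_Y - 21q_Y.
Follower FOC: 241 - 2q_H - 4q_Y = 0, so q_Y(q_H) = (241 - 2q_H)/4.
The leader anticipates this reaction. Substituting into P = 262 - 2Q gives P = 283/2 - q_H, so π_H = (283/2 - q_H)q_H - 21q_H.
Maximising: ∂π_H/∂q_H = 241/2 - 2q_H = 0, giving q_H = 241/4.
Then q_Y = (241 - 2·(241/4))/4 = 241/8.
Price P = 262 - 2·(723/8) = 325/4.
Yarrow's profit: (325/4 - 21)·(241/8) = 1815.0313.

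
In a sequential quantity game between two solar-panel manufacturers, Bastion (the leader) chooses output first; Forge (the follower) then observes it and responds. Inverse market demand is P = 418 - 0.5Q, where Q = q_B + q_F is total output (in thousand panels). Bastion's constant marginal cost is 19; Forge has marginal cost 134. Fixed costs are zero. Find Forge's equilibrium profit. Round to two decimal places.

364.50

The follower Forge best-responds to any q_B: π_F = (418 - 0.5Q)q_F - 134q_F.
Follower FOC: 284 - (1/2)q_B - q_F = 0, so q_F(q_B) = (284 - (1/2)q_B).
Bastion substitutes q_F(q_B) into its own profit: π_B = q_B(418 - (1/2)q_B - (284 - (1/2)q_B)/2) - 19q_B = (276 - (1/4)q_B)q_B - 19q_B.
The leader's first-order condition 257 - (1/2)q_B = 0 yields q_B = 514.
Then q_F = (284 - (1/2)·514) = 27.
Price P = 418 - (1/2)·541 = 295/2.
Forge's profit: (295/2 - 134)·27 = 729/2.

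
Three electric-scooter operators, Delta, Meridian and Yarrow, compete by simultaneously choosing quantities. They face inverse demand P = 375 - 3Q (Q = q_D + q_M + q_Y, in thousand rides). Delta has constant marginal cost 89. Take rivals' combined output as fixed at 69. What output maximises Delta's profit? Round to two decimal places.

13.17

With rivals' combined output fixed at 69, Delta's profit is π_D = (375 - 3·69 - 3q_D)q_D - (89q_D) = (168 - 3q_D)q_D - (89q_D).
∂π_D/∂q_D = 79 - 6q_D = 0, so q_D = 79/6.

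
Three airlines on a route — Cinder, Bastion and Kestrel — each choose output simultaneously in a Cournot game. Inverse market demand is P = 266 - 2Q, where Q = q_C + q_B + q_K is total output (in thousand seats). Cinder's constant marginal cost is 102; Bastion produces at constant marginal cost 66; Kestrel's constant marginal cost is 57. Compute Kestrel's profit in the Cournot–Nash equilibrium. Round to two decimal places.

2161.53

Cinder's profit: π_C = (266 - 2Q)q_C - (102q_C). Setting ∂π_C/∂q_C = 0: 164 - 4q_C - 2(q_B + q_K) = 0.
Bastion's profit: π_B = (266 - 2Q)q_B - (66q_B). Setting ∂π_B/∂q_B = 0: 200 - 4q_B - 2(q_C + q_K) = 0.
Kestrel's profit: π_K = (266 - 2Q)q_K - (57q_K). Setting ∂π_K/∂q_K = 0: 209 - 4q_K - 2(q_C + q_B) = 0.
Adding the 3 conditions: 573 − 4Q − 4Q = 0, i.e. Q = 573/8.
Back-substituting: q_C = (164 − 573/4)/2 = 83/8, q_B = (200 − 573/4)/2 = 227/8, q_K = (209 − 573/4)/2 = 263/8.
Price P = 266 - 2·(573/8) = 491/4.
Kestrel's profit: (491/4 - 57)·(263/8) = 2161.5313.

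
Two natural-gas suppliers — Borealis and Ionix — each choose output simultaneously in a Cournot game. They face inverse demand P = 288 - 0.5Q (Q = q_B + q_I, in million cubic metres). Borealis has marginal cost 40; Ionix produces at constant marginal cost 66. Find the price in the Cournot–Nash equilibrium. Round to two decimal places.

Borealis's profit: π_B = (288 - 0.5Q)q_B - (40q_B). Setting ∂π_B/∂q_B = 0: 248 - q_B - (1/2)(q_I) = 0.
Ionix's profit: π_I = (288 - 0.5Q)q_I - (66q_I). Setting ∂π_I/∂q_I = 0: 222 - q_I - (1/2)(q_B) = 0.
Rearranging gives the reaction functions q_B = (248 - (1/2)q_I) and q_I = (222 - (1/2)q_B).
Substituting one into the other gives q_B = 548/3 and q_I = 392/3.
Total output Q = 940/3, so price P = 288 - (1/2)·(940/3) = 394/3.

131.33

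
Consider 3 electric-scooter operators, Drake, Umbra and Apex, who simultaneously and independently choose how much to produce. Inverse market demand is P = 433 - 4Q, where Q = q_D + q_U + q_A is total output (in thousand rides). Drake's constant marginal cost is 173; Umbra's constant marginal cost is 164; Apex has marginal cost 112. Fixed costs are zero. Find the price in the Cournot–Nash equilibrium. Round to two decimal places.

220.50

Drake's profit: π_D = (433 - 4Q)q_D - (173q_D). Setting ∂π_D/∂q_D = 0: 260 - 8q_D - 4(q_U + q_A) = 0.
Umbra's first-order condition: 269 - 8q_U - 4(q_D + q_A) = 0.
Apex's profit: π_A = (433 - 4Q)q_A - (112q_A). Setting ∂π_A/∂q_A = 0: 321 - 8q_A - 4(q_D + q_U) = 0.
Adding the 3 conditions: 850 − 8Q − 8Q = 0, i.e. Q = 425/8.
Back-substituting: q_D = (260 − 425/2)/4 = 95/8, q_U = (269 − 425/2)/4 = 113/8, q_A = (321 − 425/2)/4 = 217/8.
Total output Q = 425/8, so price P = 433 - 4·(425/8) = 441/2.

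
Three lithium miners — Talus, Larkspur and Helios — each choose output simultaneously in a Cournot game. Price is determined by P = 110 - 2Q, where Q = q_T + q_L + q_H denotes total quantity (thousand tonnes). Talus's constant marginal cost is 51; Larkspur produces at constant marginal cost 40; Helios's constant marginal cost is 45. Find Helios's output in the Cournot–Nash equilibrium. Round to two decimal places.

8.25

Talus's profit: π_T = (110 - 2Q)q_T - (51q_T). Setting ∂π_T/∂q_T = 0: 59 - 4q_T - 2(q_L + q_H) = 0.
Larkspur's first-order condition: 70 - 4q_L - 2(q_T + q_H) = 0.
Helios's profit: π_H = (110 - 2Q)q_H - (45q_H). Setting ∂π_H/∂q_H = 0: 65 - 4q_H - 2(q_T + q_L) = 0.
Adding the 3 conditions: 194 − 4Q − 4Q = 0, i.e. Q = 97/4.
Back-substituting: q_T = (59 − 97/2)/2 = 21/4, q_L = (70 − 97/2)/2 = 43/4, q_H = (65 − 97/2)/2 = 33/4.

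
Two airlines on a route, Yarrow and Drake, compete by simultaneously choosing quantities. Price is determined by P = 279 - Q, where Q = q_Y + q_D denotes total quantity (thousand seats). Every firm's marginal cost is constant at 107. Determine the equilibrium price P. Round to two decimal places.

164.33

Each firm earns π_i = (279 - Q)q_i - 107q_i.
First-order condition (treating rivals' output as given): 172 - 2q_i - q_j = 0.
With identical firms every q_j equals q_i, so q_j = q_i and 172 = 3q_i, giving q_i = 172/3.
Total output Q = 344/3, so price P = 279 - 344/3 = 493/3.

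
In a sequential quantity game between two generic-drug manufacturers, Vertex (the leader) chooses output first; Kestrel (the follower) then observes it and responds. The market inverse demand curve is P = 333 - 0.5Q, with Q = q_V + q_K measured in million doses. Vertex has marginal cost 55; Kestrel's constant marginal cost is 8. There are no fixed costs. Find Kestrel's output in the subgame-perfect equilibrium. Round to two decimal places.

209.50

The follower Kestrel best-responds to any q_V: π_K = (333 - 0.5Q)q_K - 8q_K.
Setting the follower's marginal profit to zero, 325 - (1/2)q_V - q_K = 0, i.e. q_K = (325 - (1/2)q_V).
The leader anticipates this reaction. Substituting into P = 333 - 0.5Q gives P = 341/2 - (1/4)q_V, so π_V = (341/2 - (1/4)q_V)q_V - 55q_V.
Leader FOC: 231/2 - (1/2)q_V = 0, so q_V = 231.
Then q_K = (325 - (1/2)·231) = 419/2.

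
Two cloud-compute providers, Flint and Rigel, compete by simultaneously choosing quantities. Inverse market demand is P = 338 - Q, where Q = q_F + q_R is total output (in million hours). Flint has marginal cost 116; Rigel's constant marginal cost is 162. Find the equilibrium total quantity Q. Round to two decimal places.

132.67

Flint's profit: π_F = (338 - Q)q_F - (116q_F). Setting ∂π_F/∂q_F = 0: 222 - 2q_F - (q_R) = 0.
Rigel's first-order condition: 176 - 2q_R - (q_F) = 0.
Best responses: q_F = (222 - q_R)/2, q_R = (176 - q_F)/2.
Substituting one into the other gives q_F = 268/3 and q_R = 130/3.
Total output Q = 268/3 + 130/3 = 398/3.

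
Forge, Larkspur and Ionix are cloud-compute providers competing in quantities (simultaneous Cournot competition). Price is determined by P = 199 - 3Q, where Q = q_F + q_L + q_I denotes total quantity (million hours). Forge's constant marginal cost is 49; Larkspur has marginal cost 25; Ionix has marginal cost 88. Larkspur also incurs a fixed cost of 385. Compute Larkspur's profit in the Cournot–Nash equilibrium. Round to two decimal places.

1034.19

Forge's profit: π_F = (199 - 3Q)q_F - (49q_F). Setting ∂π_F/∂q_F = 0: 150 - 6q_F - 3(q_L + q_I) = 0.
Larkspur's first-order condition: 174 - 6q_L - 3(q_F + q_I) = 0.
Ionix's profit: π_I = (199 - 3Q)q_I - (88q_I). Setting ∂π_I/∂q_I = 0: 111 - 6q_I - 3(q_F + q_L) = 0.
Adding the 3 conditions: 435 − 6Q − 6Q = 0, i.e. Q = 145/4.
Back-substituting: q_F = (150 − 435/4)/3 = 55/4, q_L = (174 − 435/4)/3 = 87/4, q_I = (111 − 435/4)/3 = 3/4.
Price P = 199 - 3·(145/4) = 361/4.
Larkspur's profit: (361/4 - 25)·(87/4) - 385 = 1034.1875.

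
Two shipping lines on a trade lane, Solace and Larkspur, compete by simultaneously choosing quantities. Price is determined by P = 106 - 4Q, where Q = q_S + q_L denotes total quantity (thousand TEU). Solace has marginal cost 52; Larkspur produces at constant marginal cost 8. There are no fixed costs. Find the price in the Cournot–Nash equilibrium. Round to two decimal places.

55.33

Solace's profit: π_S = (106 - 4Q)q_S - (52q_S). Setting ∂π_S/∂q_S = 0: 54 - 8q_S - 4(q_L) = 0.
Larkspur's first-order condition: 98 - 8q_L - 4(q_S) = 0.
So q_S = (54 - 4q_L)/8 and q_L = (98 - 4q_S)/8.
Substituting one into the other gives q_S = 5/6 and q_L = 71/6.
Total output Q = 38/3, so price P = 106 - 4·(38/3) = 166/3.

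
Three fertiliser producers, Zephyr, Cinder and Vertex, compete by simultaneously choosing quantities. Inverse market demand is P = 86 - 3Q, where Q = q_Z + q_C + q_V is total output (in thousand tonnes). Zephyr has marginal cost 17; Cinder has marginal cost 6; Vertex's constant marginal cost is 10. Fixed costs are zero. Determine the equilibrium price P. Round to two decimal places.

Zephyr's profit: π_Z = (86 - 3Q)q_Z - (17q_Z). Setting ∂π_Z/∂q_Z = 0: 69 - 6q_Z - 3(q_C + q_V) = 0.
Cinder's profit: π_C = (86 - 3Q)q_C - (6q_C). Setting ∂π_C/∂q_C = 0: 80 - 6q_C - 3(q_Z + q_V) = 0.
Vertex's profit: π_V = (86 - 3Q)q_V - (10q_V). Setting ∂π_V/∂q_V = 0: 76 - 6q_V - 3(q_Z + q_C) = 0.
Summing all 3 equations gives 225 − 12Q = 0, hence Q = 75/4.
Back-substituting: q_Z = (69 − 225/4)/3 = 17/4, q_C = (80 − 225/4)/3 = 95/12, q_V = (76 − 225/4)/3 = 79/12.
Total output Q = 75/4, so price P = 86 - 3·(75/4) = 119/4.

29.75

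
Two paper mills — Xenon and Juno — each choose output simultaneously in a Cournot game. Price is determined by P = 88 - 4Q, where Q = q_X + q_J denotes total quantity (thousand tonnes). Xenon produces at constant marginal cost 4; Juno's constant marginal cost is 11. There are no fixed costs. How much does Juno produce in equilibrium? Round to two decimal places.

5.83

Xenon's profit: π_X = (88 - 4Q)q_X - (4q_X). Setting ∂π_X/∂q_X = 0: 84 - 8q_X - 4(q_J) = 0.
Juno's profit: π_J = (88 - 4Q)q_J - (11q_J). Setting ∂π_J/∂q_J = 0: 77 - 8q_J - 4(q_X) = 0.
Best responses: q_X = (84 - 4q_J)/8, q_J = (77 - 4q_X)/8.
Solving the pair: q_X = 91/12, q_J = 35/6.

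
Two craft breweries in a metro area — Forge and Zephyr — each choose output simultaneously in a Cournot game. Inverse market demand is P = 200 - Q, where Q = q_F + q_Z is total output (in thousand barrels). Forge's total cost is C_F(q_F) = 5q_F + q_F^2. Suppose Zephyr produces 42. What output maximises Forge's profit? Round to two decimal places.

With the rival's output fixed at 42, Forge's profit is π_F = (200 - 42 - q_F)q_F - (5q_F + q_F²) = (158 - q_F)q_F - (5q_F + q_F²).
∂π_F/∂q_F = 153 - 4q_F = 0, so q_F = 153/4.

38.25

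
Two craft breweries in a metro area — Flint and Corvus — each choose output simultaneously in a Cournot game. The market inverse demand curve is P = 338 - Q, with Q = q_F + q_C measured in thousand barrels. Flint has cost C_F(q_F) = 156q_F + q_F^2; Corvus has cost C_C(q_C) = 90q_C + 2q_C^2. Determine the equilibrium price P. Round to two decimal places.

Flint's profit: π_F = (338 - Q)q_F - (156q_F + q_F²). Setting ∂π_F/∂q_F = 0: 182 - 4q_F - (q_C) = 0.
Corvus's profit: π_C = (338 - Q)q_C - (90q_C + 2q_C²). Setting ∂π_C/∂q_C = 0: 248 - 6q_C - (q_F) = 0.
So q_F = (182 - q_C)/4 and q_C = (248 - q_F)/6.
Substituting one into the other gives q_F = 844/23 and q_C = 810/23.
Total output Q = 1654/23, so price P = 338 - 1654/23 = 266.0870.

266.09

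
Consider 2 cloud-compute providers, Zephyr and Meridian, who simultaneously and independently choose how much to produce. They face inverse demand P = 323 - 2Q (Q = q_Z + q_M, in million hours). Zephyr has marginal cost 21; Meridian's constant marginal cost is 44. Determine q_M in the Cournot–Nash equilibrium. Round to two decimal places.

42.67

Zephyr's profit: π_Z = (323 - 2Q)q_Z - (21q_Z). Setting ∂π_Z/∂q_Z = 0: 302 - 4q_Z - 2(q_M) = 0.
Meridian's profit: π_M = (323 - 2Q)q_M - (44q_M). Setting ∂π_M/∂q_M = 0: 279 - 4q_M - 2(q_Z) = 0.
So q_Z = (302 - 2q_M)/4 and q_M = (279 - 2q_Z)/4.
Solving the pair: q_Z = 325/6, q_M = 128/3.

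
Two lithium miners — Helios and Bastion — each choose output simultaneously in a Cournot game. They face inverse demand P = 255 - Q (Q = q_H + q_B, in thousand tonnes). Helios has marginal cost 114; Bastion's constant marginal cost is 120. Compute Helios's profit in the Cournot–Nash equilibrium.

Helios's profit: π_H = (255 - Q)q_H - (114q_H). Setting ∂π_H/∂q_H = 0: 141 - 2q_H - (q_B) = 0.
Bastion's profit: π_B = (255 - Q)q_B - (120q_B). Setting ∂π_B/∂q_B = 0: 135 - 2q_B - (q_H) = 0.
So q_H = (141 - q_B)/2 and q_B = (135 - q_H)/2.
Solving the pair: q_H = 49, q_B = 43.
Price P = 255 - 92 = 163.
Helios's profit: (163 - 114)·49 = 2401.

2401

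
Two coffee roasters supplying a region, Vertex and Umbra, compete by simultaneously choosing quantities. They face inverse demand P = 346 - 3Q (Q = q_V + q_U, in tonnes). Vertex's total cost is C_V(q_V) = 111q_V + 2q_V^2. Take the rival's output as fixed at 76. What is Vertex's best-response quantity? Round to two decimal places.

0.70

With the rival's output fixed at 76, Vertex's profit is π_V = (346 - 3·76 - 3q_V)q_V - (111q_V + 2q_V²) = (118 - 3q_V)q_V - (111q_V + 2q_V²).
∂π_V/∂q_V = 7 - 10q_V = 0, so q_V = 7/10.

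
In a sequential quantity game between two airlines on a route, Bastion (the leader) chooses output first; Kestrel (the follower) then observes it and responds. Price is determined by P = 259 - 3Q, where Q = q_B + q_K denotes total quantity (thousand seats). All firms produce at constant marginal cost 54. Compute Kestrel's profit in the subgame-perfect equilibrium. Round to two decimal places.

875.52

Solve by backward induction. Given q_B, the follower Kestrel maximises π_K = (259 - 3q_B - 3q_K)q_K - 54q_K.
Follower FOC: 205 - 3q_B - 6q_K = 0, so q_K(q_B) = (205 - 3q_B)/6.
The leader anticipates this reaction. Substituting into P = 259 - 3Q gives P = 313/2 - (3/2)q_B, so π_B = (313/2 - (3/2)q_B)q_B - 54q_B.
Leader FOC: 205/2 - 3q_B = 0, so q_B = 205/6.
Then q_K = (205 - 3·(205/6))/6 = 205/12.
Price P = 259 - 3·(205/4) = 421/4.
Kestrel's profit: (421/4 - 54)·(205/12) = 875.5208.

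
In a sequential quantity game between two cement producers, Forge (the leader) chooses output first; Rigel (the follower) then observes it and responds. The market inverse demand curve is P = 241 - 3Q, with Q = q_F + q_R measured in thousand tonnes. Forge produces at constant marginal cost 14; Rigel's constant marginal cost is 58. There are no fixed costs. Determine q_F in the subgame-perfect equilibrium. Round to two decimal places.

Solve by backward induction. Given q_F, the follower Rigel maximises π_R = (241 - 3q_F - 3q_R)q_R - 58q_R.
Follower FOC: 183 - 3q_F - 6q_R = 0, so q_R(q_F) = (183 - 3q_F)/6.
The leader anticipates this reaction. Substituting into P = 241 - 3Q gives P = 299/2 - (3/2)q_F, so π_F = (299/2 - (3/2)q_F)q_F - 14q_F.
The leader's first-order condition 271/2 - 3q_F = 0 yields q_F = 271/6.
Then q_R = (183 - 3·(271/6))/6 = 95/12.

45.17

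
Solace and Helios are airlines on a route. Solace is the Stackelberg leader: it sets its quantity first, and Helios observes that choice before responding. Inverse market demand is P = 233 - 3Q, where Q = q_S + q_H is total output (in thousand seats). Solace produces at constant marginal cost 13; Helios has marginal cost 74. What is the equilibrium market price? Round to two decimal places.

Solve by backward induction. Given q_S, the follower Helios maximises π_H = (233 - 3q_S - 3q_H)q_H - 74q_H.
Follower FOC: 159 - 3q_S - 6q_H = 0, so q_H(q_S) = (159 - 3q_S)/6.
Solace substitutes q_H(q_S) into its own profit: π_S = q_S(233 - 3q_S - (159 - 3q_S)/2) - 13q_S = (307/2 - (3/2)q_S)q_S - 13q_S.
Maximising: ∂π_S/∂q_S = 281/2 - 3q_S = 0, giving q_S = 281/6.
Then q_H = (159 - 3·(281/6))/6 = 37/12.
Total output Q = 599/12, so price P = 233 - 3·(599/12) = 333/4.

83.25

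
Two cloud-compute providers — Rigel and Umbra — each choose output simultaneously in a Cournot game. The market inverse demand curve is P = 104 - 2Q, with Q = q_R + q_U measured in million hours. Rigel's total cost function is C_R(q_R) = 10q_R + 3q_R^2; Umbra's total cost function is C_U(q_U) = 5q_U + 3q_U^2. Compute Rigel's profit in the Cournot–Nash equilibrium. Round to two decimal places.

298.70

Rigel's profit: π_R = (104 - 2Q)q_R - (10q_R + 3q_R²). Setting ∂π_R/∂q_R = 0: 94 - 10q_R - 2(q_U) = 0.
Umbra's profit: π_U = (104 - 2Q)q_U - (5q_U + 3q_U²). Setting ∂π_U/∂q_U = 0: 99 - 10q_U - 2(q_R) = 0.
So q_R = (94 - 2q_U)/10 and q_U = (99 - 2q_R)/10.
Substituting one into the other gives q_R = 371/48 and q_U = 401/48.
Price P = 104 - 2·(193/12) = 431/6.
Rigel's profit: (431/6)·(371/48) - 10·(371/48) - 3(371/48)² = 298.7001.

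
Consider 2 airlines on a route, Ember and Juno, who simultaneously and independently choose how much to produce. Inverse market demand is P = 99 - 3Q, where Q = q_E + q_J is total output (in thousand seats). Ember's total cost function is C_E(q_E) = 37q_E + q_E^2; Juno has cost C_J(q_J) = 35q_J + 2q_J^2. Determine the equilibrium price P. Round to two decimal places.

Ember's profit: π_E = (99 - 3Q)q_E - (37q_E + q_E²). Setting ∂π_E/∂q_E = 0: 62 - 8q_E - 3(q_J) = 0.
Juno's first-order condition: 64 - 10q_J - 3(q_E) = 0.
So q_E = (62 - 3q_J)/8 and q_J = (64 - 3q_E)/10.
Substituting one into the other gives q_E = 428/71 and q_J = 326/71.
Total output Q = 754/71, so price P = 99 - 3·(754/71) = 67.1408.

67.14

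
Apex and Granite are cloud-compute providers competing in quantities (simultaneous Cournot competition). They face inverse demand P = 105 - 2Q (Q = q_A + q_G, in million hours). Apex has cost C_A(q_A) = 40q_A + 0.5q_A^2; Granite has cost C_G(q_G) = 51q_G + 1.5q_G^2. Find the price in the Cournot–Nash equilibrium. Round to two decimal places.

73.58

Apex's profit: π_A = (105 - 2Q)q_A - (40q_A + (1/2)q_A²). Setting ∂π_A/∂q_A = 0: 65 - 5q_A - 2(q_G) = 0.
Granite's profit: π_G = (105 - 2Q)q_G - (51q_G + (3/2)q_G²). Setting ∂π_G/∂q_G = 0: 54 - 7q_G - 2(q_A) = 0.
Rearranging gives the reaction functions q_A = (65 - 2q_G)/5 and q_G = (54 - 2q_A)/7.
Solving the pair: q_A = 347/31, q_G = 140/31.
Total output Q = 487/31, so price P = 105 - 2·(487/31) = 73.5806.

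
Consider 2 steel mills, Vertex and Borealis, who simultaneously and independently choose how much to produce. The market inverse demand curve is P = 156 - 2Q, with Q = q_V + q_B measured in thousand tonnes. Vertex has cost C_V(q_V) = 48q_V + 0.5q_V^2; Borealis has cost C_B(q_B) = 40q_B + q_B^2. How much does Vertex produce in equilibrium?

Vertex's profit: π_V = (156 - 2Q)q_V - (48q_V + (1/2)q_V²). Setting ∂π_V/∂q_V = 0: 108 - 5q_V - 2(q_B) = 0.
Borealis's first-order condition: 116 - 6q_B - 2(q_V) = 0.
Best responses: q_V = (108 - 2q_B)/5, q_B = (116 - 2q_V)/6.
Solving the pair: q_V = 16, q_B = 14.

16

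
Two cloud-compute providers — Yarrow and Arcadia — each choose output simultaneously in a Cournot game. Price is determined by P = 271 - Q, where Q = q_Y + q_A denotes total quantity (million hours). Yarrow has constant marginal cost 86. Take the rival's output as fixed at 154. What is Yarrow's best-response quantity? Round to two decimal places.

15.50

With the rival's output fixed at 154, Yarrow's profit is π_Y = (271 - 154 - q_Y)q_Y - (86q_Y) = (117 - q_Y)q_Y - (86q_Y).
∂π_Y/∂q_Y = 31 - 2q_Y = 0, so q_Y = 31/2.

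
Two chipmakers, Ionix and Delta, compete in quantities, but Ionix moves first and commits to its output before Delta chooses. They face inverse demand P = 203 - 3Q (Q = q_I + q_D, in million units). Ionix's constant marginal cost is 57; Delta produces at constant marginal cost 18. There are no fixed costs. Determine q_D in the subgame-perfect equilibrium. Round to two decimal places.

The follower Delta best-responds to any q_I: π_D = (203 - 3Q)q_D - 18q_D.
Setting the follower's marginal profit to zero, 185 - 3q_I - 6q_D = 0, i.e. q_D = (185 - 3q_I)/6.
Ionix substitutes q_D(q_I) into its own profit: π_I = q_I(203 - 3q_I - (185 - 3q_I)/2) - 57q_I = (221/2 - (3/2)q_I)q_I - 57q_I.
Leader FOC: 107/2 - 3q_I = 0, so q_I = 107/6.
Then q_D = (185 - 3·(107/6))/6 = 263/12.

21.92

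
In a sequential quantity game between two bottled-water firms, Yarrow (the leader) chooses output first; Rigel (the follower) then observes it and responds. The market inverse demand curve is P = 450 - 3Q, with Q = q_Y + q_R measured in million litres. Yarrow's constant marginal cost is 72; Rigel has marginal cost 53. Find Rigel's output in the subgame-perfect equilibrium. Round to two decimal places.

36.25

The follower Rigel best-responds to any q_Y: π_R = (450 - 3Q)q_R - 53q_R.
Follower FOC: 397 - 3q_Y - 6q_R = 0, so q_R(q_Y) = (397 - 3q_Y)/6.
Yarrow substitutes q_R(q_Y) into its own profit: π_Y = q_Y(450 - 3q_Y - (397 - 3q_Y)/2) - 72q_Y = (503/2 - (3/2)q_Y)q_Y - 72q_Y.
Maximising: ∂π_Y/∂q_Y = 359/2 - 3q_Y = 0, giving q_Y = 359/6.
Then q_R = (397 - 3·(359/6))/6 = 145/4.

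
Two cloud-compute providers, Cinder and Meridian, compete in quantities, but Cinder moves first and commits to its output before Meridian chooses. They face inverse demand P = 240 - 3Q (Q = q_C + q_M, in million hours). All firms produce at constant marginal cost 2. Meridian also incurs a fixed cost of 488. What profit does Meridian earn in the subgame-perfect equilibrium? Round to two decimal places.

The follower Meridian best-responds to any q_C: π_M = (240 - 3Q)q_M - 2q_M.
Setting the follower's marginal profit to zero, 238 - 3q_C - 6q_M = 0, i.e. q_M = (238 - 3q_C)/6.
Cinder substitutes q_M(q_C) into its own profit: π_C = q_C(240 - 3q_C - (238 - 3q_C)/2) - 2q_C = (121 - (3/2)q_C)q_C - 2q_C.
Maximising: ∂π_C/∂q_C = 119 - 3q_C = 0, giving q_C = 119/3.
Then q_M = (238 - 3·(119/3))/6 = 119/6.
Price P = 240 - 3·(119/2) = 123/2.
Meridian's profit: (123/2 - 2)·(119/6) - 488 = 692.0833.

692.08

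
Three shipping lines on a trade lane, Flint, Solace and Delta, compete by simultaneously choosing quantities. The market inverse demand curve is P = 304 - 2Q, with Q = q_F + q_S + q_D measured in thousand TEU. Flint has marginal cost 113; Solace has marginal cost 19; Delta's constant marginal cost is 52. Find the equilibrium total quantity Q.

91

Flint's profit: π_F = (304 - 2Q)q_F - (113q_F). Setting ∂π_F/∂q_F = 0: 191 - 4q_F - 2(q_S + q_D) = 0.
Solace's profit: π_S = (304 - 2Q)q_S - (19q_S). Setting ∂π_S/∂q_S = 0: 285 - 4q_S - 2(q_F + q_D) = 0.
Delta's profit: π_D = (304 - 2Q)q_D - (52q_D). Setting ∂π_D/∂q_D = 0: 252 - 4q_D - 2(q_F + q_S) = 0.
Summing all 3 equations gives 728 − 8Q = 0, hence Q = 91.
Back-substituting: q_F = (191 − 182)/2 = 9/2, q_S = (285 − 182)/2 = 103/2, q_D = (252 − 182)/2 = 35.
Total output Q = 9/2 + 103/2 + 35 = 91.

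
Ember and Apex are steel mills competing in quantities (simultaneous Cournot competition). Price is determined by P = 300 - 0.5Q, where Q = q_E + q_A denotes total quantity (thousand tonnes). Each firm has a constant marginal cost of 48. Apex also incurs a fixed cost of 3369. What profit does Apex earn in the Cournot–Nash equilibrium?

A representative firm's profit is π_i = q_i(300 - 0.5Q) - 48q_i.
First-order condition (treating rivals' output as given): 252 - q_i - (1/2)q_j = 0.
With identical firms every q_j equals q_i, so q_j = q_i and 252 = (3/2)q_i, giving q_i = 168.
Price P = 300 - (1/2)·336 = 132.
Apex's profit: (132 - 48)·168 - 3369 = 10743.

10743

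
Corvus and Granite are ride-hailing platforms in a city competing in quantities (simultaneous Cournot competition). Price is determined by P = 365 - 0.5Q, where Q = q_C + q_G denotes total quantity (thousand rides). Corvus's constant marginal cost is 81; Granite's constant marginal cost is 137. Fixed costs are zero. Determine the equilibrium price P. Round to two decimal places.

Corvus's profit: π_C = (365 - 0.5Q)q_C - (81q_C). Setting ∂π_C/∂q_C = 0: 284 - q_C - (1/2)(q_G) = 0.
Granite's first-order condition: 228 - q_G - (1/2)(q_C) = 0.
So q_C = (284 - (1/2)q_G) and q_G = (228 - (1/2)q_C).
Solving the pair: q_C = 680/3, q_G = 344/3.
Total output Q = 1024/3, so price P = 365 - (1/2)·(1024/3) = 583/3.

194.33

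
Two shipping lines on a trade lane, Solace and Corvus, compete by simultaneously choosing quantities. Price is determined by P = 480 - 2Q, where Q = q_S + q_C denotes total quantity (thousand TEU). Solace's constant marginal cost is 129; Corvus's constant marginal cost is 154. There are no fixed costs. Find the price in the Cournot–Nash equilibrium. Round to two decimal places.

254.33

Solace's profit: π_S = (480 - 2Q)q_S - (129q_S). Setting ∂π_S/∂q_S = 0: 351 - 4q_S - 2(q_C) = 0.
Corvus's profit: π_C = (480 - 2Q)q_C - (154q_C). Setting ∂π_C/∂q_C = 0: 326 - 4q_C - 2(q_S) = 0.
Rearranging gives the reaction functions q_S = (351 - 2q_C)/4 and q_C = (326 - 2q_S)/4.
Solving the pair: q_S = 188/3, q_C = 301/6.
Total output Q = 677/6, so price P = 480 - 2·(677/6) = 763/3.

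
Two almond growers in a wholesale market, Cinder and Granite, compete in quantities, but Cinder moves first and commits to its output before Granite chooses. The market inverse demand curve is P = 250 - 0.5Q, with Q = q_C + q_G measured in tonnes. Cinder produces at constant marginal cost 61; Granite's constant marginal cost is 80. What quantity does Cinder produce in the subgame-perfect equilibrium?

208

Solve by backward induction. Given q_C, the follower Granite maximises π_G = (250 - (1/2)q_C - (1/2)q_G)q_G - 80q_G.
∂π_G/∂q_G = 170 - (1/2)q_C - q_G = 0 gives the reaction function q_G = (170 - (1/2)q_C).
The leader anticipates this reaction. Substituting into P = 250 - 0.5Q gives P = 165 - (1/4)q_C, so π_C = (165 - (1/4)q_C)q_C - 61q_C.
The leader's first-order condition 104 - (1/2)q_C = 0 yields q_C = 208.
Then q_G = (170 - (1/2)·208) = 66.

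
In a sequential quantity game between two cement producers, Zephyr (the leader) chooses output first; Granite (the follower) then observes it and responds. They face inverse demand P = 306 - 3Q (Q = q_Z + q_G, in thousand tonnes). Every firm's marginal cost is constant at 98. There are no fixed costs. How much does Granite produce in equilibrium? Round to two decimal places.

17.33

Solve by backward induction. Given q_Z, the follower Granite maximises π_G = (306 - 3q_Z - 3q_G)q_G - 98q_G.
Setting the follower's marginal profit to zero, 208 - 3q_Z - 6q_G = 0, i.e. q_G = (208 - 3q_Z)/6.
The leader anticipates this reaction. Substituting into P = 306 - 3Q gives P = 202 - (3/2)q_Z, so π_Z = (202 - (3/2)q_Z)q_Z - 98q_Z.
Maximising: ∂π_Z/∂q_Z = 104 - 3q_Z = 0, giving q_Z = 104/3.
Then q_G = (208 - 3·(104/3))/6 = 52/3.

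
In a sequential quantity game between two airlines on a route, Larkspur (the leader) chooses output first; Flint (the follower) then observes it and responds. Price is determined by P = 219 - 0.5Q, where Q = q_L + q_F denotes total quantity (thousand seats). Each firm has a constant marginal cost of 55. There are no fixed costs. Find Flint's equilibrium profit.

3362

Solve by backward induction. Given q_L, the follower Flint maximises π_F = (219 - (1/2)q_L - (1/2)q_F)q_F - 55q_F.
Follower FOC: 164 - (1/2)q_L - q_F = 0, so q_F(q_L) = (164 - (1/2)q_L).
Larkspur substitutes q_F(q_L) into its own profit: π_L = q_L(219 - (1/2)q_L - (164 - (1/2)q_L)/2) - 55q_L = (137 - (1/4)q_L)q_L - 55q_L.
The leader's first-order condition 82 - (1/2)q_L = 0 yields q_L = 164.
Then q_F = (164 - (1/2)·164) = 82.
Price P = 219 - (1/2)·246 = 96.
Flint's profit: (96 - 55)·82 = 3362.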